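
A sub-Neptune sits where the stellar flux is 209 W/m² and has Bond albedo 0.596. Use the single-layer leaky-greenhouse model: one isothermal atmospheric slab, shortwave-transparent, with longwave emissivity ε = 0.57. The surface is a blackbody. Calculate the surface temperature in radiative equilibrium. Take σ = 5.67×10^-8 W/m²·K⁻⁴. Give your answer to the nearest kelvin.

151 K

At the top of the atmosphere, σT_e⁴ = S(1−α)/4 = 21.11 W/m², giving T_e = 138.9 K.
For a single slab of emissivity ε, T_s⁴ = 2T_e⁴/(2−ε); thus T_s = 138.9·(1.399)^(1/4) = 151.1 K.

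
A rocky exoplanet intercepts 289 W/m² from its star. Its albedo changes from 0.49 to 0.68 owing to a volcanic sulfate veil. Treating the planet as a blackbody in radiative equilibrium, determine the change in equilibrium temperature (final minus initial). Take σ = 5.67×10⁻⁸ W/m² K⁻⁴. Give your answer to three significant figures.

-17.6 K

Before: T₁ = [289.0·0.51/(4σ)]^(1/4) = 159.7 K.
After:  T₂ = [289.0·0.32/(4σ)]^(1/4) = 142.1 K.
ΔT = T₂ − T₁ = -17.56 K.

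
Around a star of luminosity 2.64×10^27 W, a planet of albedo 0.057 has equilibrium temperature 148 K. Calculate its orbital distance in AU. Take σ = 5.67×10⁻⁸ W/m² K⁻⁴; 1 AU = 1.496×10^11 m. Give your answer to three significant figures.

Energy balance gives S = 4σT⁴/(1−α) = 115.4 W/m².
S = L/(4πd²) → d = √(L/4πS) = √(2.64×10^27/(4π·115.4)) = 1.349×10^12 m = 9.019 AU.

9.02 AU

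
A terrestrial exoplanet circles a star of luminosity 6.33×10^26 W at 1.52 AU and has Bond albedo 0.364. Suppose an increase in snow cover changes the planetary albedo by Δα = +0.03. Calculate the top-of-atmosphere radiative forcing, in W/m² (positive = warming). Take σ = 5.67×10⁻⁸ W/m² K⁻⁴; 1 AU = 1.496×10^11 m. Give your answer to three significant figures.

-7.31 W/m²

d = 1.52 × 1.496×10^11 m = 2.274×10^11 m.
Spreading L over a sphere of radius d: S = 6.33×10^26/(4π·2.27×10^11²) = 974.2 W/m².
The change in absorbed flux is Δ[S(1−α)/4] = −SΔα/4 = -7.306 W/m².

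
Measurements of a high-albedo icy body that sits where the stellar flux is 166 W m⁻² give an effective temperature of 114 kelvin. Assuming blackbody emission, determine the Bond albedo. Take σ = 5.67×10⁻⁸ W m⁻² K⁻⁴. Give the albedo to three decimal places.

0.769

Rearranging the radiative balance, α = 1 − 4σT⁴/S.
4σT⁴ = 4·5.67×10⁻⁸·(114)⁴ = 38.31 W m⁻².
Hence α = 1 − 38.31/166.0 = 0.7692.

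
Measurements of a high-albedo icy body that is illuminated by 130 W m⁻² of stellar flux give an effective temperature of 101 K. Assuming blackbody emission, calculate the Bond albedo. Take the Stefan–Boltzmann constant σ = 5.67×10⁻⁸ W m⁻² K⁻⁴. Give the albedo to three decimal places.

From σT⁴ = S(1−α)/4 we invert for α: 1−α = 4σT⁴/S.
σT⁴ = 5.900 W m⁻², so 4σT⁴ = 23.60 W m⁻².
Hence α = 1 − 23.60/130.0 = 0.8185.

0.818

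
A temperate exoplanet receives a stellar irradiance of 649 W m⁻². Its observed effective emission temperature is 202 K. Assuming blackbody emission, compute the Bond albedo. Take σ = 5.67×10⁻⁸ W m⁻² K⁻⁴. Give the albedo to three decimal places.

0.418

Rearranging the radiative balance, α = 1 − 4σT⁴/S.
σT⁴ = 94.40 W m⁻², so 4σT⁴ = 377.6 W m⁻².
Hence α = 1 − 377.6/649.0 = 0.4182.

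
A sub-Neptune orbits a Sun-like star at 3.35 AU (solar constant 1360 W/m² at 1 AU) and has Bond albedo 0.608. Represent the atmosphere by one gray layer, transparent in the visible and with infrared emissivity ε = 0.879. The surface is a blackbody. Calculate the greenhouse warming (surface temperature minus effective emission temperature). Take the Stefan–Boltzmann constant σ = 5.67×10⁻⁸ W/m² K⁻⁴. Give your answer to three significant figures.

Flux at the orbit: S = 1360/(3.35)² = 121.2 W/m².
The planet radiates to space at T_e = [S(1−α)/(4σ)]^(1/4) = 120.3 K.
Surface balance with a leaky layer gives σT_s⁴ = σT_e⁴·2/(2−ε), so T_s = T_e·[2/(2−0.879)]^(1/4) = 139.0 K.
T_s − T_e = 139.0 − 120.3 = 18.73 K.

18.7 K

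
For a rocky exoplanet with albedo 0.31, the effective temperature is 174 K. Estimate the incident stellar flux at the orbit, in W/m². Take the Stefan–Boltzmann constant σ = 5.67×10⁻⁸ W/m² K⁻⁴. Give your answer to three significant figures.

Invert the energy balance for S: S = 4σT⁴/(1−α).
The emitted flux is σT⁴ = 51.97 W/m².
S = 4·51.97/0.69 = 301.3 W/m².

301 W/m²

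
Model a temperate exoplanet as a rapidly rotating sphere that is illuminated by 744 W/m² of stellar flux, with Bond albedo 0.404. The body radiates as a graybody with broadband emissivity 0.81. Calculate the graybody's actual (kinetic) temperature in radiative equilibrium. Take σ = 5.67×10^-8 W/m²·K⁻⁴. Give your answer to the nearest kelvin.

222 K

Absorbed flux (global mean): S(1−α)/4 = 744.0·0.596/4 = 110.9 W/m².
Equating to εσT⁴ with ε = 0.81: T = (110.9/0.81σ)^(1/4) = 221.7 K.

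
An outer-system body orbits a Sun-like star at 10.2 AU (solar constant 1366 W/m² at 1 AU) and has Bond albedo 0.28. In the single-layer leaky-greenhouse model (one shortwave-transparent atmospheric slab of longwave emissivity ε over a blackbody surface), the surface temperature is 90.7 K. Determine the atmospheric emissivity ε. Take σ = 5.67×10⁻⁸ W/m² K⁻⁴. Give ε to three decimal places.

By the inverse-square law, S = 1366/10.2² = 13.13 W/m².
First, T_e = [13.13·(1−0.28)/(4σ)]^(1/4) = 80.35 K.
T_s⁴ = T_e⁴·2/(2−ε) → ε = 2 − 2(T_e/T_s)⁴ = 2 − 2·(80.35/90.7)⁴ = 0.7682.

0.768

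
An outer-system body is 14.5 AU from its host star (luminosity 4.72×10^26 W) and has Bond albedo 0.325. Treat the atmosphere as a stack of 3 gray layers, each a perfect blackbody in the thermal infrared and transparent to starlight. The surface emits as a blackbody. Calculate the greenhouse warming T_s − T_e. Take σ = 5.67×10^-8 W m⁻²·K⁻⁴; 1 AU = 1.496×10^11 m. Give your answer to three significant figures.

28.9 K

Orbital distance: d = 14.5 AU = 2.169×10^12 m.
S = L/(4πd²) = 7.982 W m⁻².
Top-of-atmosphere balance: σT_e⁴ = S(1−α)/4 = 1.347 W m⁻² → T_e = 69.81 K.
T_s = (N+1)^(1/4)·T_e = 98.73 K.
Warming: T_s − T_e = 28.92 K.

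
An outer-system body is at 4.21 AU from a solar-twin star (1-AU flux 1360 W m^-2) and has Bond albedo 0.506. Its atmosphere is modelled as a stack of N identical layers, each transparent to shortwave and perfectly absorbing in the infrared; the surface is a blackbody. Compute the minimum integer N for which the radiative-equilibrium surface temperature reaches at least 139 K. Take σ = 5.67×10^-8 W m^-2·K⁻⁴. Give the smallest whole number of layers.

Irradiance scales as 1/d², so S = 1360 W m^-2 × (1/4.21)² = 76.73 W m^-2.
OLR = S(1−α)/4 = 9.476 W m^-2; the top layer radiates at T_e = 113.7 K.
Since T_s⁴ = (N+1)T_e⁴, we need N ≥ (T_s/T_e)⁴ − 1 = 1.234.
Rounding up, N = 2.

2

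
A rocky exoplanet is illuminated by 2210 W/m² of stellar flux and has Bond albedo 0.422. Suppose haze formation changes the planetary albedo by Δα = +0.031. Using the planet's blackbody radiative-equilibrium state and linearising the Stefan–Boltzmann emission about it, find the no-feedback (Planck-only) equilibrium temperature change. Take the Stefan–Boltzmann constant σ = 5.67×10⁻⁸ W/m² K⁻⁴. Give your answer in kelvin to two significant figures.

Unperturbed T_e = [2210·(1−0.422)/(4σ)]^¼ = 273.9 K.
TOA radiative forcing: ΔF = −S·Δα/4 = −2210·(+0.031)/4 = -17.13 W/m².
Planck response: λ_P = 4σT_e³ = 4·5.67×10⁻⁸·(273.9)³ = 4.663 W/m²/K.
Hence the no-feedback warming is ΔF/(4σT_e³) = -3.67 K.

-3.7 kelvin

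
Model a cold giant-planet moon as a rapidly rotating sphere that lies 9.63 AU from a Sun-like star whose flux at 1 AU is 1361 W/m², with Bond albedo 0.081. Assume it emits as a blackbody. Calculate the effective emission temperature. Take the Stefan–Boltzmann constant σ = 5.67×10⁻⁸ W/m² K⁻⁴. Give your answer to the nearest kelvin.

88 kelvin

By the inverse-square law, S = 1361/9.63² = 14.68 W/m².
Averaging over the sphere, the absorbed flux is S(1−α)/4 = 3.372 W/m².
In equilibrium σT⁴ equals this, so T = 87.82 K.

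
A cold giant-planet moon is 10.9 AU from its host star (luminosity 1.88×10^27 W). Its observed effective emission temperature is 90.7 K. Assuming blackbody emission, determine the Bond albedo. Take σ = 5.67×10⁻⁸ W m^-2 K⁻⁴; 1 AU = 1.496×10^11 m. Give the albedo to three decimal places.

d = 10.9 × 1.496×10^11 m = 1.631×10^12 m.
Spreading L over a sphere of radius d: S = 1.88×10^27/(4π·1.63×10^12²) = 56.26 W m^-2.
Energy balance: S(1−α)/4 = σT⁴, so 1−α = 4σT⁴/S.
4σT⁴ = 4·5.67×10⁻⁸·(90.7)⁴ = 15.35 W m^-2.
1−α = 15.35/56.26 = 0.2728, so α = 0.7272.

0.727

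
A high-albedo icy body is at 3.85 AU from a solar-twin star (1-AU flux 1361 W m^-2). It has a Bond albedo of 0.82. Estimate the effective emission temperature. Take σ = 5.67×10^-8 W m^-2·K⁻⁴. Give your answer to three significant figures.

92.4 K

By the inverse-square law, S = 1361/3.85² = 91.82 W m^-2.
The planet absorbs (1−α)S over its disc πR² and re-emits over 4πR², so the mean absorbed flux is (1−0.82)·91.82/4 = 4.132 W m^-2.
In equilibrium σT⁴ equals this, so T = 92.39 K.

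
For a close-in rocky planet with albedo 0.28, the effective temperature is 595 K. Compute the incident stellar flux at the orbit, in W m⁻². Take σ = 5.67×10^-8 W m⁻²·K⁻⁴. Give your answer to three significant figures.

39500 W m⁻²

From S(1−α)/4 = σT⁴: S = 4σT⁴/(1−α).
The emitted flux is σT⁴ = 7106 W m⁻².
S = 4·7106/0.72 = 39480 W m⁻².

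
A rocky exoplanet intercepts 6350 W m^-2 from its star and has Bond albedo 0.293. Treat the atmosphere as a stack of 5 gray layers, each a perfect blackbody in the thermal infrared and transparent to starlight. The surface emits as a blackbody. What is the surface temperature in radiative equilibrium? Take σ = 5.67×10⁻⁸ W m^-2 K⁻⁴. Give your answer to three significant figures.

587 K

Top-of-atmosphere balance: σT_e⁴ = S(1−α)/4 = 1122 W m^-2 → T_e = 375.1 K.
For an N-layer opaque stack, T_s⁴ = (N+1)T_e⁴, hence T_s = (6)^(1/4)×375.1 K = 587.1 K.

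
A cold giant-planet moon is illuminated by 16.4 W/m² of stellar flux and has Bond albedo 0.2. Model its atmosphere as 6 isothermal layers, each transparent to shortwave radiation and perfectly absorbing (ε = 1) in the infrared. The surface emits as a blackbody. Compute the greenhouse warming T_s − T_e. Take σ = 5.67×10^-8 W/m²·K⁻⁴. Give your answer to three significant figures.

The effective emission temperature is T_e = [S(1−α)/(4σ)]^¼ = 87.21 K.
Surface: T_s = (7)^¼·T_e = 141.9 K.
So the greenhouse effect raises the surface by 141.9 − 87.21 = 54.64 K.

54.6 kelvin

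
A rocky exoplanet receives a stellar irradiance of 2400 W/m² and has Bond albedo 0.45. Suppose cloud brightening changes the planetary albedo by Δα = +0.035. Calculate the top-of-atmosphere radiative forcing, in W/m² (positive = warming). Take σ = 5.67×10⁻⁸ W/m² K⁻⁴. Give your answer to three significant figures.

The change in absorbed flux is Δ[S(1−α)/4] = −SΔα/4 = -21.00 W/m².

-21.0 W/m²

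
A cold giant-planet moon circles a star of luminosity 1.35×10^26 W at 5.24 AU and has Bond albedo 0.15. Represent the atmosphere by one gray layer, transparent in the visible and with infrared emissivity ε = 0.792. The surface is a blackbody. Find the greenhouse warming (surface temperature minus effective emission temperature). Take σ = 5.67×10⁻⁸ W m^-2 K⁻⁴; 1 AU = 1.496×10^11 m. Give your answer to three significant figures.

12.1 K

Orbital distance: d = 5.24 AU = 7.839×10^11 m.
Spreading L over a sphere of radius d: S = 1.35×10^26/(4π·7.84×10^11²) = 17.48 W m^-2.
At the top of the atmosphere, σT_e⁴ = S(1−α)/4 = 3.715 W m^-2, giving T_e = 89.97 K.
For a single slab of emissivity ε, T_s⁴ = 2T_e⁴/(2−ε); thus T_s = 89.97·(1.656)^(1/4) = 102.1 K.
The atmosphere warms the surface by 12.09 K.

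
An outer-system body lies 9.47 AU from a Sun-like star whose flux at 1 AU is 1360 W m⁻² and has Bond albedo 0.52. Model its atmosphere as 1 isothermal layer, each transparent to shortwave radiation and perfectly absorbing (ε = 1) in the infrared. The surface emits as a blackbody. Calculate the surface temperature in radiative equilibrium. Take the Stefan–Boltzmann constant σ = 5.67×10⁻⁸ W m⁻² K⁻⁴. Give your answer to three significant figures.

By the inverse-square law, S = 1360/9.47² = 15.16 W m⁻².
Top-of-atmosphere balance: σT_e⁴ = S(1−α)/4 = 1.820 W m⁻² → T_e = 75.27 K.
With N = 1 opaque layers, T_s = (N+1)^(1/4)·T_e = 2^(1/4)·75.27 = 89.51 K.

89.5 K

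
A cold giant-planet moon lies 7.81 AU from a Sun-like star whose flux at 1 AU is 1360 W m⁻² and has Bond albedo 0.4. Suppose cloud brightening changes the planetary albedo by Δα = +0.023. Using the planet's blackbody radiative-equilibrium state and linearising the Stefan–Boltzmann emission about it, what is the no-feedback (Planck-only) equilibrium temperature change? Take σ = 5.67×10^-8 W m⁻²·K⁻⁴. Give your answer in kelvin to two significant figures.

-0.84 K

By the inverse-square law, S = 1360/7.81² = 22.30 W m⁻².
Unperturbed T_e = [22.30·(1−0.4)/(4σ)]^¼ = 87.64 K.
ΔF = −(S/4)Δα = −(22.30/4)×(+0.023) = -0.1282 W m⁻².
Linearising σT⁴ gives d(σT⁴)/dT = 4σT_e³ = 0.1527 W m⁻² per K.
So ΔT₀ = -0.1282/0.1527 = -0.840 K.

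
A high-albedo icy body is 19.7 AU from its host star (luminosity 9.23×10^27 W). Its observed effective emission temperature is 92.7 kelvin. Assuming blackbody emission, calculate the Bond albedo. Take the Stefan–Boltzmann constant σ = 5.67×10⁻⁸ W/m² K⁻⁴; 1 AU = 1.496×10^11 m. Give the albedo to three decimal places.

0.802

Orbital distance: d = 19.7 AU = 2.947×10^12 m.
Flux at the orbit: S = L/(4πd²) = 9.23×10^27/(4π·(2.95×10^12)²) = 84.57 W/m².
Rearranging the radiative balance, α = 1 − 4σT⁴/S.
σT⁴ = 4.187 W/m², so 4σT⁴ = 16.75 W/m².
Hence α = 1 − 16.75/84.57 = 0.8020.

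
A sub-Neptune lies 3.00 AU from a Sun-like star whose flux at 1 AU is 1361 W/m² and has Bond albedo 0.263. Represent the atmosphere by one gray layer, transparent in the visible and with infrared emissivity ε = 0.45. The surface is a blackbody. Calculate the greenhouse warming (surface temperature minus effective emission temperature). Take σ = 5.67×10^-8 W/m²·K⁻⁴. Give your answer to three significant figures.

By the inverse-square law, S = 1361/3.00² = 151.2 W/m².
Effective emission temperature (TOA balance): σT_e⁴ = S(1−α)/4 = 27.86 W/m² → T_e = 148.9 K.
For a single slab of emissivity ε, T_s⁴ = 2T_e⁴/(2−ε); thus T_s = 148.9·(1.29)^(1/4) = 158.7 K.
The atmosphere warms the surface by 9.796 K.

9.80 K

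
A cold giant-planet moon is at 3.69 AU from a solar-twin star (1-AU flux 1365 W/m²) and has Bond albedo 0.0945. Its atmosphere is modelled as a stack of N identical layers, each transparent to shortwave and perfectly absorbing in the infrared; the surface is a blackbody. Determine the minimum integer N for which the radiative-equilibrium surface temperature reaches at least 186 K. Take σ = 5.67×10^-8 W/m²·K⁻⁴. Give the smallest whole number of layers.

By the inverse-square law, S = 1365/3.69² = 100.2 W/m².
Top-of-atmosphere balance: σT_e⁴ = S(1−α)/4 = 22.69 W/m² → T_e = 141.4 K.
T_s = (N+1)^(1/4)·T_e ≥ 186 K requires N+1 ≥ (T_s/T_e)⁴ = (186/141.4)⁴ = 2.990.
So N ≥ 1.990; the smallest integer is N = 2.

2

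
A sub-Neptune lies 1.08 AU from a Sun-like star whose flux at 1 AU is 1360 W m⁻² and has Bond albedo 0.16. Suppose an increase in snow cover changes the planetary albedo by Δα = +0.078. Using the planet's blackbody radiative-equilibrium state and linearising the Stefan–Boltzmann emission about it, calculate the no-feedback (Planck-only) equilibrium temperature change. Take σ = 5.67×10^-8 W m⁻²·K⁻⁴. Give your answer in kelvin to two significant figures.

Irradiance scales as 1/d², so S = 1360 W m⁻² × (1/1.08)² = 1166 W m⁻².
Unperturbed T_e = [1166·(1−0.16)/(4σ)]^¼ = 256.3 K.
TOA radiative forcing: ΔF = −S·Δα/4 = −1166·(+0.078)/4 = -22.74 W m⁻².
The Planck feedback parameter is 4σT_e³ = 3.821 W m⁻²/K.
Hence the no-feedback warming is ΔF/(4σT_e³) = -5.95 K.

-6.0 K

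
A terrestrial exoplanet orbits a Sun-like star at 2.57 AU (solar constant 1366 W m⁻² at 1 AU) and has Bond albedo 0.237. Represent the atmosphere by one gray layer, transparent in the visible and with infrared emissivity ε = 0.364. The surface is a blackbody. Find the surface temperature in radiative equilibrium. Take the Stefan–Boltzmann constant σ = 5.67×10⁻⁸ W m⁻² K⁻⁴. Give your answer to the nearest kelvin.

171 K

Flux at the orbit: S = 1366/(2.57)² = 206.8 W m⁻².
At the top of the atmosphere, σT_e⁴ = S(1−α)/4 = 39.45 W m⁻², giving T_e = 162.4 K.
Surface balance with a leaky layer gives σT_s⁴ = σT_e⁴·2/(2−ε), so T_s = T_e·[2/(2−0.364)]^(1/4) = 170.8 K.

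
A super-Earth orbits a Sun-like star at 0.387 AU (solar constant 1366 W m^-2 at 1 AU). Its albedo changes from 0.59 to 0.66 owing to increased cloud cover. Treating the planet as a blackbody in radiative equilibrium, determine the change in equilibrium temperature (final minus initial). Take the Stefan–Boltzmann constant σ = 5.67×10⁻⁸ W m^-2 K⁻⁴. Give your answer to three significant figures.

-16.4 kelvin

Irradiance scales as 1/d², so S = 1366 W m^-2 × (1/0.387)² = 9121 W m^-2.
Initial: T₁ = [S(1−0.59)/(4σ)]^(1/4) = 358.3 K.
Final:   T₂ = [S(1−0.66)/(4σ)]^(1/4) = 342.0 K.
Change: 342.0 − 358.3 = -16.38 K.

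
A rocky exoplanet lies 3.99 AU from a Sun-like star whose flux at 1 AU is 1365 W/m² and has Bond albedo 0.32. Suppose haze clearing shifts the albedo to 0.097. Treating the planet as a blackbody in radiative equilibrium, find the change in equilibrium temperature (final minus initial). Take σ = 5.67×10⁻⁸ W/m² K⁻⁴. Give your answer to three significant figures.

9.30 kelvin

Flux at the orbit: S = 1365/(3.99)² = 85.74 W/m².
With α = 0.32, T₁ = 126.6 K.
After:  T₂ = [85.74·0.903/(4σ)]^(1/4) = 135.9 K.
ΔT = T₂ − T₁ = 9.305 K.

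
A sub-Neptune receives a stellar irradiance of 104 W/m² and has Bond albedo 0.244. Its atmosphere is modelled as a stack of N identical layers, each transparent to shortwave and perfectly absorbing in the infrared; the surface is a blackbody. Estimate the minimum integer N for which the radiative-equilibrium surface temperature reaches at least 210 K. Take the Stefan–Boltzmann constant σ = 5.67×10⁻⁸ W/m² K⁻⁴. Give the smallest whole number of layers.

5

Top-of-atmosphere balance: σT_e⁴ = S(1−α)/4 = 19.66 W/m² → T_e = 136.5 K.
T_s = (N+1)^(1/4)·T_e ≥ 210 K requires N+1 ≥ (T_s/T_e)⁴ = (210/136.5)⁴ = 5.610.
So N ≥ 4.610; the smallest integer is N = 5.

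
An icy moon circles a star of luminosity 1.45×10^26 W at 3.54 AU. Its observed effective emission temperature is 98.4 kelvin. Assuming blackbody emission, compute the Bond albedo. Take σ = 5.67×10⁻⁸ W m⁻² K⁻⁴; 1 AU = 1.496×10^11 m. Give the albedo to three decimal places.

d = 3.54 × 1.496×10^11 m = 5.296×10^11 m.
Flux at the orbit: S = L/(4πd²) = 1.45×10^26/(4π·(5.30×10^11)²) = 41.14 W m⁻².
From σT⁴ = S(1−α)/4 we invert for α: 1−α = 4σT⁴/S.
σT⁴ = 5.316 W m⁻², so 4σT⁴ = 21.26 W m⁻².
1−α = 21.26/41.14 = 0.5168, so α = 0.4832.

0.483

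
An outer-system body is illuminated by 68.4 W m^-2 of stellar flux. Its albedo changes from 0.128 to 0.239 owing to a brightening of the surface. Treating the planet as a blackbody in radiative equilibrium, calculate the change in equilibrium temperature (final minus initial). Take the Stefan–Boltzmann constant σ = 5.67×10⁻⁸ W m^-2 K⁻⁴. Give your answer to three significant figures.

-4.26 K

Initial: T₁ = [S(1−0.128)/(4σ)]^(1/4) = 127.3 K.
Final:   T₂ = [S(1−0.239)/(4σ)]^(1/4) = 123.1 K.
Change: 123.1 − 127.3 = -4.262 K.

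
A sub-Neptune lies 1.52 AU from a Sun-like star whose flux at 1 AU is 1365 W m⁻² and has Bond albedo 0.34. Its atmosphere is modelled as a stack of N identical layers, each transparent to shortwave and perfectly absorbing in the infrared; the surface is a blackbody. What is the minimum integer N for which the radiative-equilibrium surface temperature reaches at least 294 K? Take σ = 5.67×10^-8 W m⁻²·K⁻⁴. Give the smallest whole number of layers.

Irradiance scales as 1/d², so S = 1365 W m⁻² × (1/1.52)² = 590.8 W m⁻².
OLR = S(1−α)/4 = 97.48 W m⁻²; the top layer radiates at T_e = 203.6 K.
Need (N+1)T_e⁴ ≥ T_s⁴, i.e. N+1 ≥ (294/203.6)⁴ = 4.346.
Rounding up, N = 4.

4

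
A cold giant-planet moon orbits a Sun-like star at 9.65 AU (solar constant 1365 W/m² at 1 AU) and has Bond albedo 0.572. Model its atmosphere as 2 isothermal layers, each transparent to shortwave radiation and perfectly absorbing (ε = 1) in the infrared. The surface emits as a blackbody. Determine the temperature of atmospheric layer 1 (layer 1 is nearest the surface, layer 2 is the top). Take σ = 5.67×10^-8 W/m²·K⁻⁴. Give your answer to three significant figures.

86.2 K

By the inverse-square law, S = 1365/9.65² = 14.66 W/m².
OLR = S(1−α)/4 = 1.568 W/m²; the top layer radiates at T_e = 72.52 K.
The net upward flux σT_e⁴ is constant between every pair of levels, so T_k⁴ = (N+1−k)T_e⁴.
T_1 = (2)^(1/4)·72.52 = 86.24 K.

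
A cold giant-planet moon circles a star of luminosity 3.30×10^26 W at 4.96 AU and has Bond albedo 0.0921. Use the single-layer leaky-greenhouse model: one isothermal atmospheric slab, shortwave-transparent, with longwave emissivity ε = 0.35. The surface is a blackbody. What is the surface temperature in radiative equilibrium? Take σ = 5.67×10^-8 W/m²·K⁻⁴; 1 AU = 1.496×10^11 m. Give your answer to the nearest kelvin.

123 kelvin

Orbital distance: d = 4.96 AU = 7.420×10^11 m.
Flux at the orbit: S = L/(4πd²) = 3.30×10^26/(4π·(7.42×10^11)²) = 47.70 W/m².
At the top of the atmosphere, σT_e⁴ = S(1−α)/4 = 10.83 W/m², giving T_e = 117.5 K.
For a single slab of emissivity ε, T_s⁴ = 2T_e⁴/(2−ε); thus T_s = 117.5·(1.212)^(1/4) = 123.3 K.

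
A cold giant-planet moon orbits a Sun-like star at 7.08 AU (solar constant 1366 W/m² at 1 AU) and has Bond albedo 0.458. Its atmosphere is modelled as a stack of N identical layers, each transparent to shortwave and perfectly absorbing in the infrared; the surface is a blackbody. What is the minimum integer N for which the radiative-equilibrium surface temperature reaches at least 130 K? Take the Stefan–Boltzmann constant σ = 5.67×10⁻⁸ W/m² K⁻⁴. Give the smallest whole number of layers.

4

Flux at the orbit: S = 1366/(7.08)² = 27.25 W/m².
OLR = S(1−α)/4 = 3.693 W/m²; the top layer radiates at T_e = 89.83 K.
Need (N+1)T_e⁴ ≥ T_s⁴, i.e. N+1 ≥ (130/89.83)⁴ = 4.386.
So N ≥ 3.386; the smallest integer is N = 4.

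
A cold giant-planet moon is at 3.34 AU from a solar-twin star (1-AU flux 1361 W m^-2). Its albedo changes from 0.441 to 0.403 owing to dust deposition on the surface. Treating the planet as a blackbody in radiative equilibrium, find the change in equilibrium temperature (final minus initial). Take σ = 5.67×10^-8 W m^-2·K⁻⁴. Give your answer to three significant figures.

2.18 K

By the inverse-square law, S = 1361/3.34² = 122.0 W m^-2.
Before: T₁ = [122.0·0.559/(4σ)]^(1/4) = 131.7 K.
Final:   T₂ = [S(1−0.403)/(4σ)]^(1/4) = 133.9 K.
ΔT = T₂ − T₁ = 2.183 K.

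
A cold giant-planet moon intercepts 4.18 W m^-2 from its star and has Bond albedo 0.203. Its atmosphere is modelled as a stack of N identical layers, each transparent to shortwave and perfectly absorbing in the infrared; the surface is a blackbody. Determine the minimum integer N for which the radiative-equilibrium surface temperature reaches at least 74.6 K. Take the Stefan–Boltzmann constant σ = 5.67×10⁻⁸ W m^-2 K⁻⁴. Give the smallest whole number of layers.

The effective emission temperature is T_e = [S(1−α)/(4σ)]^¼ = 61.91 K.
Since T_s⁴ = (N+1)T_e⁴, we need N ≥ (T_s/T_e)⁴ − 1 = 1.108.
The minimum whole number is N = 2.

2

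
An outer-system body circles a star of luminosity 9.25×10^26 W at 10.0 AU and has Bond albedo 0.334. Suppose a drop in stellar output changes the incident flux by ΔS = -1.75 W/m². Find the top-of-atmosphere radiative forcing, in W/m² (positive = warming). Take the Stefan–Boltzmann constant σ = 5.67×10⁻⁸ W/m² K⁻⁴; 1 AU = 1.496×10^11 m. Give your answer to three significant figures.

-0.291 W/m²

Orbital distance: d = 10.0 AU = 1.496×10^12 m.
Flux at the orbit: S = L/(4πd²) = 9.25×10^26/(4π·(1.50×10^12)²) = 32.89 W/m².
TOA radiative forcing: ΔF = (1−α)ΔS/4 = 0.666·(-1.75)/4 = -0.2914 W/m².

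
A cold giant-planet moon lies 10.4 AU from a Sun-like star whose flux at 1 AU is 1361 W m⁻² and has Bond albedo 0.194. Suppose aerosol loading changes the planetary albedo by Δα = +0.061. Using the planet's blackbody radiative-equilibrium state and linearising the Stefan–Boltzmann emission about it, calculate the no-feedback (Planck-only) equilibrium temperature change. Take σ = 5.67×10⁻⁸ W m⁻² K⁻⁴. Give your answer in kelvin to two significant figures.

By the inverse-square law, S = 1361/10.4² = 12.58 W m⁻².
The baseline emission temperature is T_e = 81.78 K.
TOA radiative forcing: ΔF = −S·Δα/4 = −12.58·(+0.061)/4 = -0.1919 W m⁻².
Linearising σT⁴ gives d(σT⁴)/dT = 4σT_e³ = 0.1240 W m⁻² per K.
Hence the no-feedback warming is ΔF/(4σT_e³) = -1.55 K.

-1.5 kelvin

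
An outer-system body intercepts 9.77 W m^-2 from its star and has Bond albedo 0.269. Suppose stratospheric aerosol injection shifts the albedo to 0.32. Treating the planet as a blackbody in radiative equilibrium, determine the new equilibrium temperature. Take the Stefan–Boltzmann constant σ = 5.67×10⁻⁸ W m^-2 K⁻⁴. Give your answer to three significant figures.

73.6 kelvin

New equilibrium: T₂ = [(1−0.32)·9.770/(4σ)]^(1/4) = 73.57 K.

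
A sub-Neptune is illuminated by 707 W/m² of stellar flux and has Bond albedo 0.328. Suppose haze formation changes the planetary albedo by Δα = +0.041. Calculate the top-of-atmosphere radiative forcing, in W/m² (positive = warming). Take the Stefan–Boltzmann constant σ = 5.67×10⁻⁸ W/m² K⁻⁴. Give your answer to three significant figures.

ΔF = −(S/4)Δα = −(707.0/4)×(+0.041) = -7.247 W/m².

-7.25 W/m²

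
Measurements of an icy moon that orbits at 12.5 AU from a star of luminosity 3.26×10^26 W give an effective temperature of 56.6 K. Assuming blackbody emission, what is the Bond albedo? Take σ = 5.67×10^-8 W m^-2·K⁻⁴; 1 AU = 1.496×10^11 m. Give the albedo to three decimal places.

d = 12.5 × 1.496×10^11 m = 1.870×10^12 m.
S = L/(4πd²) = 7.419 W m^-2.
From σT⁴ = S(1−α)/4 we invert for α: 1−α = 4σT⁴/S.
σT⁴ = 0.5819 W m^-2, so 4σT⁴ = 2.328 W m^-2.
Hence α = 1 − 2.328/7.419 = 0.6862.

0.686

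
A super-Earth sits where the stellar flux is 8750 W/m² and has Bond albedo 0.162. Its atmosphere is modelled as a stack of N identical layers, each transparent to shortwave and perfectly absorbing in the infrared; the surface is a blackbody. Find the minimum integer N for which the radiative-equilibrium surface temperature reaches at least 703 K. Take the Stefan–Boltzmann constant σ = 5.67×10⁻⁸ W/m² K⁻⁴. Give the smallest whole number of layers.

The effective emission temperature is T_e = [S(1−α)/(4σ)]^¼ = 424.0 K.
Need (N+1)T_e⁴ ≥ T_s⁴, i.e. N+1 ≥ (703/424.0)⁴ = 7.555.
Rounding up, N = 7.

7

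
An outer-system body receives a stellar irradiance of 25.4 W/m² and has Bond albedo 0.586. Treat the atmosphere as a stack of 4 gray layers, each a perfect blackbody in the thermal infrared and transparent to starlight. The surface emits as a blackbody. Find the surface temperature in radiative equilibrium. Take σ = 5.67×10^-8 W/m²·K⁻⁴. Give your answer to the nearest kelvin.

Top-of-atmosphere balance: σT_e⁴ = S(1−α)/4 = 2.629 W/m² → T_e = 82.52 K.
With N = 4 opaque layers, T_s = (N+1)^(1/4)·T_e = 5^(1/4)·82.52 = 123.4 K.

123 K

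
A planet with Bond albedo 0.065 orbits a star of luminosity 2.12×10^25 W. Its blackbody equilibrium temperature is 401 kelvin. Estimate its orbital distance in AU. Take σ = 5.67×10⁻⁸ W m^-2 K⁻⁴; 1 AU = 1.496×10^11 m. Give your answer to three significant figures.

The flux needed for this T is 4σT⁴/(1−0.065) = 6272 W m^-2.
Then d = [L/(4πS)]^(1/2) = 1.640×10^10 m, i.e. 0.1096 AU.

0.110 AU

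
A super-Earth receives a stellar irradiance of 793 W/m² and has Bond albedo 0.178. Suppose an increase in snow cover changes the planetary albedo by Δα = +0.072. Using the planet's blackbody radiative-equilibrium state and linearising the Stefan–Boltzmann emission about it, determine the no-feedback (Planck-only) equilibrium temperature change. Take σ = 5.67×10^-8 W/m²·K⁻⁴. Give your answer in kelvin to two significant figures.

-5.1 kelvin

The baseline emission temperature is T_e = 231.5 K.
TOA radiative forcing: ΔF = −S·Δα/4 = −793.0·(+0.072)/4 = -14.27 W/m².
Planck response: λ_P = 4σT_e³ = 4·5.67×10⁻⁸·(231.5)³ = 2.815 W/m²/K.
So ΔT₀ = -14.27/2.815 = -5.07 K.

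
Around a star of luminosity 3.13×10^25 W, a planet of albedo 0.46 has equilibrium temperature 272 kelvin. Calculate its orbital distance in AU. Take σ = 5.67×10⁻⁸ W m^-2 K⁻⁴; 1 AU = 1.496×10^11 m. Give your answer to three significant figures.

0.220 AU

Energy balance gives S = 4σT⁴/(1−α) = 2299 W m^-2.
S = L/(4πd²) → d = √(L/4πS) = √(3.13×10^25/(4π·2299)) = 3.292×10^10 m = 0.2200 AU.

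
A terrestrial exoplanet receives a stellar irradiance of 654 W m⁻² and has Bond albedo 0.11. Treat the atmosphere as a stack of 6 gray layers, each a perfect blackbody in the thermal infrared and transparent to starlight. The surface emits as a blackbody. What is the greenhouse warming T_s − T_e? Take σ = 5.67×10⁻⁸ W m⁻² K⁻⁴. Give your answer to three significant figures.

OLR = S(1−α)/4 = 145.5 W m⁻²; the top layer radiates at T_e = 225.1 K.
Surface: T_s = (7)^¼·T_e = 366.1 K.
So the greenhouse effect raises the surface by 366.1 − 225.1 = 141.0 K.

141 kelvin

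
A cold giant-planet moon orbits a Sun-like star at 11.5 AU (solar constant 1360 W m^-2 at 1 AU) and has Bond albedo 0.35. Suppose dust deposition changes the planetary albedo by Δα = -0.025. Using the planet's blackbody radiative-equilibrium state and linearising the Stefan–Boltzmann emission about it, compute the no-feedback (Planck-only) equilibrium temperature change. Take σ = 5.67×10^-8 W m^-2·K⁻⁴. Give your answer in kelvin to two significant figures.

0.71 K

Flux at the orbit: S = 1360/(11.5)² = 10.28 W m^-2.
Reference equilibrium: T_e = [S(1−α)/(4σ)]^(1/4) = 73.68 K.
ΔF = −(S/4)Δα = −(10.28/4)×(-0.025) = 0.06427 W m^-2.
The Planck feedback parameter is 4σT_e³ = 0.09072 W m^-2/K.
Hence the no-feedback warming is ΔF/(4σT_e³) = 0.708 K.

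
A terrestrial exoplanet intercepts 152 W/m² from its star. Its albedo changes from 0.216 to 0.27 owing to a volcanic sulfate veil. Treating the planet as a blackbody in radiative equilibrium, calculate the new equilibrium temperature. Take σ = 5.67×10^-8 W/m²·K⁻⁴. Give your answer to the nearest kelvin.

With the new albedo, S(1−α₂)/4 = 27.74 W/m², so T₂ = 148.7 K.

149 K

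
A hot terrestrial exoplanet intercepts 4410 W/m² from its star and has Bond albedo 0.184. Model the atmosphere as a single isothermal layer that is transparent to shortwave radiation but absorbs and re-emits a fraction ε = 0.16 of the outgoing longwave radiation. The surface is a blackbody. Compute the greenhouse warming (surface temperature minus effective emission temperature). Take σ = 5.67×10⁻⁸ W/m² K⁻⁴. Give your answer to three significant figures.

7.48 kelvin

At the top of the atmosphere, σT_e⁴ = S(1−α)/4 = 899.6 W/m², giving T_e = 354.9 K.
The surface balance (absorbed SW + ε·downward IR = σT_s⁴) with T_a⁴ = T_s⁴/2 reduces to T_s = T_e·[2/(2−ε)]^¼ = 362.4 K.
T_s − T_e = 362.4 − 354.9 = 7.476 K.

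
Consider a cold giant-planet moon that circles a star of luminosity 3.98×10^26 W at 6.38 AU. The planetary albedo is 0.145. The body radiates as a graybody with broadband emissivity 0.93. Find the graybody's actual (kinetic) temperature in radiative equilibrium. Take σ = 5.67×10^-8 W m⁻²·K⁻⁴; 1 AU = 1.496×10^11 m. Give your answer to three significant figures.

Orbital distance: d = 6.38 AU = 9.544×10^11 m.
Spreading L over a sphere of radius d: S = 3.98×10^26/(4π·9.54×10^11²) = 34.77 W m⁻².
Absorbed flux (global mean): S(1−α)/4 = 34.77·0.855/4 = 7.431 W m⁻².
Radiative balance εσT⁴ = 7.431 gives T = [7.431/(0.93·σ)]^(1/4) = 109.0 K.

109 K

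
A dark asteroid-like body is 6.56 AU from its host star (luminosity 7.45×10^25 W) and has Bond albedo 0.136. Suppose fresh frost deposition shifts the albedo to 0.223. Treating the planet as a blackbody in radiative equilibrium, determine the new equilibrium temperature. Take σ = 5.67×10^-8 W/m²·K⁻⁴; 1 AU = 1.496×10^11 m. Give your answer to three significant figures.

67.8 kelvin

Orbital distance: d = 6.56 AU = 9.814×10^11 m.
Spreading L over a sphere of radius d: S = 7.45×10^25/(4π·9.81×10^11²) = 6.156 W/m².
With the new albedo, S(1−α₂)/4 = 1.196 W/m², so T₂ = 67.77 K.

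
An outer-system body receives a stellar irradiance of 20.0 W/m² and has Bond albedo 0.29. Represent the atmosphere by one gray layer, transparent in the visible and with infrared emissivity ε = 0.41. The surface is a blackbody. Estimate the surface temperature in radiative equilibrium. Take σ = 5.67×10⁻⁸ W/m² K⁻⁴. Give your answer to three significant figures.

The planet radiates to space at T_e = [S(1−α)/(4σ)]^(1/4) = 88.95 K.
Surface balance with a leaky layer gives σT_s⁴ = σT_e⁴·2/(2−ε), so T_s = T_e·[2/(2−0.41)]^(1/4) = 94.20 K.

94.2 kelvin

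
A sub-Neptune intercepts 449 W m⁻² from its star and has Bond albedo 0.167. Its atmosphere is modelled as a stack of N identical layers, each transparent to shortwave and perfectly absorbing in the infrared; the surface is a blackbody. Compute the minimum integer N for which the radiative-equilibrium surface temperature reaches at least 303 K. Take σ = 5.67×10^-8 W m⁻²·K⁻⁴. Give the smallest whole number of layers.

OLR = S(1−α)/4 = 93.50 W m⁻²; the top layer radiates at T_e = 201.5 K.
Since T_s⁴ = (N+1)T_e⁴, we need N ≥ (T_s/T_e)⁴ − 1 = 4.111.
The minimum whole number is N = 5.

5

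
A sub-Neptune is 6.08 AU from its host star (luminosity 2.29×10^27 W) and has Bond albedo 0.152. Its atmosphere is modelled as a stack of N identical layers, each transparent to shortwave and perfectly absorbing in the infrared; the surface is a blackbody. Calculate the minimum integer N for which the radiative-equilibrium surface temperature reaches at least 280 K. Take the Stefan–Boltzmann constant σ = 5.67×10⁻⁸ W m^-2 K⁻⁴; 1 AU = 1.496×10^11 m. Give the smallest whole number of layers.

Orbital distance: d = 6.08 AU = 9.096×10^11 m.
Spreading L over a sphere of radius d: S = 2.29×10^27/(4π·9.10×10^11²) = 220.3 W m^-2.
The effective emission temperature is T_e = [S(1−α)/(4σ)]^¼ = 169.4 K.
T_s = (N+1)^(1/4)·T_e ≥ 280 K requires N+1 ≥ (T_s/T_e)⁴ = (280/169.4)⁴ = 7.463.
The minimum whole number is N = 7.

7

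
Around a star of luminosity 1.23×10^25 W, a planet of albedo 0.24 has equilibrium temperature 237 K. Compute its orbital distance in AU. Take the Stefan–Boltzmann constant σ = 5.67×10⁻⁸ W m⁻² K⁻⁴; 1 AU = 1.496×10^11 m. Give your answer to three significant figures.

0.216 AU

Required flux: S = 4σT⁴/(1−α) = 941.5 W m⁻².
S = L/(4πd²) → d = √(L/4πS) = √(1.23×10^25/(4π·941.5)) = 3.224×10^10 m = 0.2155 AU.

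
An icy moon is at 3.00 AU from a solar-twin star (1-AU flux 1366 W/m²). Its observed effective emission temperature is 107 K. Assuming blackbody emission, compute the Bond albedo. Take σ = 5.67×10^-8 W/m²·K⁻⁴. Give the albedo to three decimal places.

Flux at the orbit: S = 1366/(3.00)² = 151.8 W/m².
From σT⁴ = S(1−α)/4 we invert for α: 1−α = 4σT⁴/S.
σT⁴ = 7.432 W/m², so 4σT⁴ = 29.73 W/m².
1−α = 29.73/151.8 = 0.1959, so α = 0.8041.

0.804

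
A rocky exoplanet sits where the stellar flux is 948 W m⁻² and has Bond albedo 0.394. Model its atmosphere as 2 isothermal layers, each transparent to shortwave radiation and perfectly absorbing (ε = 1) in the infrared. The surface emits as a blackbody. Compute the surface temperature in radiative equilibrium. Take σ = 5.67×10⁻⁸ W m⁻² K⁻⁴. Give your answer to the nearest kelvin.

295 K

OLR = S(1−α)/4 = 143.6 W m⁻²; the top layer radiates at T_e = 224.3 K.
For an N-layer opaque stack, T_s⁴ = (N+1)T_e⁴, hence T_s = (3)^(1/4)×224.3 K = 295.2 K.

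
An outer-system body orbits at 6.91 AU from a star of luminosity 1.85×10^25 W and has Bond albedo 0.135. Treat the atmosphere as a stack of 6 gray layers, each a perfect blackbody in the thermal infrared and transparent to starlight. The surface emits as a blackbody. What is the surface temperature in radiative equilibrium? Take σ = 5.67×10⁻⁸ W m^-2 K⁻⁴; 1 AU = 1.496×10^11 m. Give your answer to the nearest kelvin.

Orbital distance: d = 6.91 AU = 1.034×10^12 m.
Spreading L over a sphere of radius d: S = 1.85×10^25/(4π·1.03×10^12²) = 1.378 W m^-2.
OLR = S(1−α)/4 = 0.2979 W m^-2; the top layer radiates at T_e = 47.88 K.
Layer-by-layer balance gives σT_s⁴ = (N+1)σT_e⁴, so T_s = 7^¼·47.88 = 77.88 K.

78 kelvin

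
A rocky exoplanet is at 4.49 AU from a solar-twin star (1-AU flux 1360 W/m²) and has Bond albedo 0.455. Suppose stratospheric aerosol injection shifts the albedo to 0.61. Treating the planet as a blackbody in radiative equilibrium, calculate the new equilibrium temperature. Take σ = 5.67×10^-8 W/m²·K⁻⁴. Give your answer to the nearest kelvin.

104 K

By the inverse-square law, S = 1360/4.49² = 67.46 W/m².
T₂ = [S(1−α₂)/(4σ)]^(1/4) = [67.46·0.39/(4σ)]^(1/4) = 103.8 K.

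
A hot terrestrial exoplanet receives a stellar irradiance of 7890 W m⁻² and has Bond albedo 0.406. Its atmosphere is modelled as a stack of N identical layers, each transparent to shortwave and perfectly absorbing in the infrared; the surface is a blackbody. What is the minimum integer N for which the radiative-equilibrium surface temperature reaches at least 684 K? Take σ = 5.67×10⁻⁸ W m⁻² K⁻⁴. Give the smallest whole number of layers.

10

The effective emission temperature is T_e = [S(1−α)/(4σ)]^¼ = 379.1 K.
Since T_s⁴ = (N+1)T_e⁴, we need N ≥ (T_s/T_e)⁴ − 1 = 9.593.
Rounding up, N = 10.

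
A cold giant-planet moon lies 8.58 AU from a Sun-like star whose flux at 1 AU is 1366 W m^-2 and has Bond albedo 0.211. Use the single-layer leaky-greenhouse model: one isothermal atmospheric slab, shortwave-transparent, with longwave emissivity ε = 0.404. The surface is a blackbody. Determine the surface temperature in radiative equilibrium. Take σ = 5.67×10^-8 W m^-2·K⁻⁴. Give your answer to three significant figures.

By the inverse-square law, S = 1366/8.58² = 18.56 W m^-2.
At the top of the atmosphere, σT_e⁴ = S(1−α)/4 = 3.660 W m^-2, giving T_e = 89.63 K.
Surface balance with a leaky layer gives σT_s⁴ = σT_e⁴·2/(2−ε), so T_s = T_e·[2/(2−0.404)]^(1/4) = 94.84 K.

94.8 K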